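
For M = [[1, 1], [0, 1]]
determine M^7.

[[1, 7], [0, 1]]

M = I + N where N = [[0, 1], [0, 0]] is strictly upper-triangular, so N^2 = 0.
(I + N)^7 = I + 7·N = [[1, 7], [0, 1]].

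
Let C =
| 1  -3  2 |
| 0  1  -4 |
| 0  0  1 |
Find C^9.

[[1, -27, 450], [0, 1, -36], [0, 0, 1]]

C = I + N where N = [[0, -3, 2], [0, 0, -4], [0, 0, 0]] is strictly upper-triangular, so N^3 = 0.
(I + N)^9 = I + 9·N + 36·N^2 = [[1, -27, 450], [0, 1, -36], [0, 0, 1]].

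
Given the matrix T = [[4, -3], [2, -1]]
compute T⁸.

[[766, -765], [510, -509]]

tr T = 3 and det T = 2, so the characteristic polynomial is λ² − (3)λ + (2) with roots 1 and 2.
Eigenvectors give P = [[1, 3], [1, 2]] with P⁻¹ = [[-2, 3], [1, -1]], and T = P·diag(1, 2)·P⁻¹.
Then T⁸ = P·diag(1, 256)·P⁻¹ = [[1, 768], [1, 512]] · [[-2, 3], [1, -1]] = [[766, -765], [510, -509]].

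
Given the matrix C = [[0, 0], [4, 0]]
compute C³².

[[0, 0], [0, 0]]

C is strictly triangular, hence nilpotent: C² = 0, so C³² = 0.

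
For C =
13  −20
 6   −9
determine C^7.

tr C = 4 and det C = 3, so the characteristic polynomial is λ² − (4)λ + (3) with roots 1 and 3.
Eigenvectors give P = [[−5, −2], [−3, −1]] with P⁻¹ = [[1, −2], [−3, 5]], and C = P·diag(1, 3)·P⁻¹.
Then C^7 = P·diag(1, 2187)·P⁻¹ = [[−5, −4374], [−3, −2187]] · [[1, −2], [−3, 5]] = [[13117, −21860], [6558, −10929]].

[[13117, −21860], [6558, −10929]]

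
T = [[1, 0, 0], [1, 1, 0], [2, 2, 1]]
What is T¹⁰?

T = I + N where N = [[0, 0, 0], [1, 0, 0], [2, 2, 0]] is strictly lower-triangular, so N³ = 0.
(I + N)¹⁰ = I + 10·N + 45·N² = [[1, 0, 0], [10, 1, 0], [110, 20, 1]].

[[1, 0, 0], [10, 1, 0], [110, 20, 1]]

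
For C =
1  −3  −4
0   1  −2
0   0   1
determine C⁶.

[[1, −18, 66], [0, 1, −12], [0, 0, 1]]

C = I + N where N = [[0, −3, −4], [0, 0, −2], [0, 0, 0]] is strictly upper-triangular, so N³ = 0.
(I + N)⁶ = I + 6·N + 15·N² = [[1, −18, 66], [0, 1, −12], [0, 0, 1]].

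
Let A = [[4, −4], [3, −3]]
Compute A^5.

[[4, −4], [3, −3]]

A² = A (a projection; rank 1, trace 1), so A^5 = A.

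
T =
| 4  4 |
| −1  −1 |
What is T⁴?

T² = [[12, 12], [−3, −3]]
T³ = [[36, 36], [−9, −9]]
T⁴ = [[108, 108], [−27, −27]]

[[108, 108], [−27, −27]]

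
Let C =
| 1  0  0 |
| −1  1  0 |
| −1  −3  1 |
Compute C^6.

[[1, 0, 0], [−6, 1, 0], [39, −18, 1]]

C = I + N where N = [[0, 0, 0], [−1, 0, 0], [−1, −3, 0]] is strictly lower-triangular, so N^3 = 0.
(I + N)^6 = I + 6·N + 15·N^2 = [[1, 0, 0], [−6, 1, 0], [39, −18, 1]].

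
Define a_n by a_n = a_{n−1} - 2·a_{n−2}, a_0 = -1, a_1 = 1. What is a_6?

With companion matrix T = [[1, -2], [1, 0]], [a_n, a_{n−1}]ᵀ = T·[a_{n−1}, a_{n−2}]ᵀ, so [a_6, a_5]ᵀ = T⁵·[a_1, a_0]ᵀ.
T⁵ = [[5, 2], [-1, 6]], giving [a_6, a_5]ᵀ = [[3], [-7]].

3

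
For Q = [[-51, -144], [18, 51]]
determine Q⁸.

[[6561, 0], [0, 6561]]

tr Q = 0 and det Q = -9, so the characteristic polynomial is λ² − (0)λ + (-9) with roots 3 and -3.
Eigenvectors give P = [[8, -3], [-3, 1]] with P⁻¹ = [[-1, -3], [-3, -8]], and Q = P·diag(3, -3)·P⁻¹.
Then Q⁸ = P·diag(6561, 6561)·P⁻¹ = [[52488, -19683], [-19683, 6561]] · [[-1, -3], [-3, -8]] = [[6561, 0], [0, 6561]].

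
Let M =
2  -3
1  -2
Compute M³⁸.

[[1, 0], [0, 1]]

M² = I (check: tr M = 0 and det M = -1), so M³⁸ = I since 38 is even.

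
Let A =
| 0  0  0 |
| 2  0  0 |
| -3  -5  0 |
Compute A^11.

[[0, 0, 0], [0, 0, 0], [0, 0, 0]]

A is strictly triangular, hence nilpotent: A^3 = 0, so A^11 = 0.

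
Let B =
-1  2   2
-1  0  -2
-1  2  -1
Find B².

[[-3, 2, -8], [3, -6, 0], [0, -4, -5]]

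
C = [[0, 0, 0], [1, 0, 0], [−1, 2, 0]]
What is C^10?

[[0, 0, 0], [0, 0, 0], [0, 0, 0]]

C is strictly triangular, hence nilpotent: C^3 = 0, so C^10 = 0.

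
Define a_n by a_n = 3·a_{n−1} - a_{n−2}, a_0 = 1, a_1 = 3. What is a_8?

With companion matrix C = [[3, -1], [1, 0]], [a_n, a_{n−1}]ᵀ = C·[a_{n−1}, a_{n−2}]ᵀ, so [a_8, a_7]ᵀ = C^7·[a_1, a_0]ᵀ.
C^7 = [[987, -377], [377, -144]], giving [a_8, a_7]ᵀ = [[2584], [987]].

2584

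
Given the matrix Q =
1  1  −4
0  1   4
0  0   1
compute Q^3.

Q = I + N where N = [[0, 1, −4], [0, 0, 4], [0, 0, 0]] is strictly upper-triangular, so N^3 = 0.
(I + N)^3 = I + 3·N + 3·N^2 = [[1, 3, 0], [0, 1, 12], [0, 0, 1]].

[[1, 3, 0], [0, 1, 12], [0, 0, 1]]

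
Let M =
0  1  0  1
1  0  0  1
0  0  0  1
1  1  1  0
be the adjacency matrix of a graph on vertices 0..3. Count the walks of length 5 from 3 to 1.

17

The number of length-5 walks from vertex 3 to vertex 1 is entry (3,1) of M⁵, where M is the adjacency matrix.
M² = [[2, 1, 1, 1], [1, 2, 1, 1], [1, 1, 1, 0], [1, 1, 0, 3]]
M³ = [[2, 3, 1, 4], [3, 2, 1, 4], [1, 1, 0, 3], [4, 4, 3, 2]]
M⁴ = [[7, 6, 4, 6], [6, 7, 4, 6], [4, 4, 3, 2], [6, 6, 2, 11]]
M⁵ = [[12, 13, 6, 17], [13, 12, 6, 17], [6, 6, 2, 11], [17, 17, 11, 14]]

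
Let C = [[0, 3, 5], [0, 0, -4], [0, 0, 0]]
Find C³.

[[0, 0, 0], [0, 0, 0], [0, 0, 0]]

C is strictly triangular, hence nilpotent: C³ = 0, so C³ = 0.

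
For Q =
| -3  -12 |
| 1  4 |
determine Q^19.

Q² = Q (a projection; rank 1, trace 1), so Q^19 = Q.

[[-3, -12], [1, 4]]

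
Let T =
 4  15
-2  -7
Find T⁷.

[[634, 1905], [-254, -763]]

tr T = -3 and det T = 2, so the characteristic polynomial is λ² − (-3)λ + (2) with roots -1 and -2.
Eigenvectors give P = [[-3, -5], [1, 2]] with P⁻¹ = [[-2, -5], [1, 3]], and T = P·diag(-1, -2)·P⁻¹.
Then T⁷ = P·diag(-1, -128)·P⁻¹ = [[3, 640], [-1, -256]] · [[-2, -5], [1, 3]] = [[634, 1905], [-254, -763]].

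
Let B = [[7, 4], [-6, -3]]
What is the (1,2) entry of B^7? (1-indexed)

tr B = 4 and det B = 3, so the characteristic polynomial is λ² − (4)λ + (3) with roots 3 and 1.
Eigenvectors give P = [[-1, -2], [1, 3]] with P⁻¹ = [[-3, -2], [1, 1]], and B = P·diag(3, 1)·P⁻¹.
Then B^7 = P·diag(2187, 1)·P⁻¹ = [[-2187, -2], [2187, 3]] · [[-3, -2], [1, 1]] = [[6559, 4372], [-6558, -4371]].

4372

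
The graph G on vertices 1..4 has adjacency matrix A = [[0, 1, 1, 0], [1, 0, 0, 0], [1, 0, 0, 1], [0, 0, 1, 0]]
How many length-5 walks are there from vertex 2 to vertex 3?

The number of length-5 walks from vertex 2 to vertex 3 is entry (2,3) of A⁵, where A is the adjacency matrix.
A² = [[2, 0, 0, 1], [0, 1, 1, 0], [0, 1, 2, 0], [1, 0, 0, 1]]
A³ = [[0, 2, 3, 0], [2, 0, 0, 1], [3, 0, 0, 2], [0, 1, 2, 0]]
A⁴ = [[5, 0, 0, 3], [0, 2, 3, 0], [0, 3, 5, 0], [3, 0, 0, 2]]
A⁵ = [[0, 5, 8, 0], [5, 0, 0, 3], [8, 0, 0, 5], [0, 3, 5, 0]]

0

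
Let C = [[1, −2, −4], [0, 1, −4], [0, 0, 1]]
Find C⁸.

[[1, −16, 192], [0, 1, −32], [0, 0, 1]]

C = I + N where N = [[0, −2, −4], [0, 0, −4], [0, 0, 0]] is strictly upper-triangular, so N³ = 0.
(I + N)⁸ = I + 8·N + 28·N² = [[1, −16, 192], [0, 1, −32], [0, 0, 1]].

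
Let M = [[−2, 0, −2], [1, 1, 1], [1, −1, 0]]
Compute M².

[[2, 2, 4], [0, 0, −1], [−3, −1, −3]]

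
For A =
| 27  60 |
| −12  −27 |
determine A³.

tr A = 0 and det A = −9, so the characteristic polynomial is λ² − (0)λ + (−9) with roots −3 and 3.
Eigenvectors give P = [[−2, 5], [1, −2]] with P⁻¹ = [[2, 5], [1, 2]], and A = P·diag(−3, 3)·P⁻¹.
Then A³ = P·diag(−27, 27)·P⁻¹ = [[54, 135], [−27, −54]] · [[2, 5], [1, 2]] = [[243, 540], [−108, −243]].

[[243, 540], [−108, −243]]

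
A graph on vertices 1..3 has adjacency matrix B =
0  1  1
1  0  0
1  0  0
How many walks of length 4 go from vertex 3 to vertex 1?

The number of length-4 walks from vertex 3 to vertex 1 is entry (3,1) of B⁴, where B is the adjacency matrix.
B² = [[2, 0, 0], [0, 1, 1], [0, 1, 1]]
B³ = [[0, 2, 2], [2, 0, 0], [2, 0, 0]]
B⁴ = [[4, 0, 0], [0, 2, 2], [0, 2, 2]]

0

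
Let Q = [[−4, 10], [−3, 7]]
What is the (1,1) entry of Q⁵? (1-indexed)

−154

tr Q = 3 and det Q = 2, so the characteristic polynomial is λ² − (3)λ + (2) with roots 1 and 2.
Eigenvectors give P = [[−2, 5], [−1, 3]] with P⁻¹ = [[−3, 5], [−1, 2]], and Q = P·diag(1, 2)·P⁻¹.
Then Q⁵ = P·diag(1, 32)·P⁻¹ = [[−2, 160], [−1, 96]] · [[−3, 5], [−1, 2]] = [[−154, 310], [−93, 187]].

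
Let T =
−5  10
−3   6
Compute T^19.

[[−5, 10], [−3, 6]]

T² = T (a projection; rank 1, trace 1), so T^19 = T.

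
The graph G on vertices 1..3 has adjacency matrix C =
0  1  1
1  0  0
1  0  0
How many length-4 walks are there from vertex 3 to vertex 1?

0

The number of length-4 walks from vertex 3 to vertex 1 is entry (3,1) of C⁴, where C is the adjacency matrix.
C² = [[2, 0, 0], [0, 1, 1], [0, 1, 1]]
C³ = [[0, 2, 2], [2, 0, 0], [2, 0, 0]]
C⁴ = [[4, 0, 0], [0, 2, 2], [0, 2, 2]]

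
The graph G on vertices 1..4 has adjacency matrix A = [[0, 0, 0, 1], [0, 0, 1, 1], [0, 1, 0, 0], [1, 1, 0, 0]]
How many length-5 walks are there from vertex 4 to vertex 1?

5

The number of length-5 walks from vertex 4 to vertex 1 is entry (4,1) of A⁵, where A is the adjacency matrix.
A² = [[1, 1, 0, 0], [1, 2, 0, 0], [0, 0, 1, 1], [0, 0, 1, 2]]
A³ = [[0, 0, 1, 2], [0, 0, 2, 3], [1, 2, 0, 0], [2, 3, 0, 0]]
A⁴ = [[2, 3, 0, 0], [3, 5, 0, 0], [0, 0, 2, 3], [0, 0, 3, 5]]
A⁵ = [[0, 0, 3, 5], [0, 0, 5, 8], [3, 5, 0, 0], [5, 8, 0, 0]]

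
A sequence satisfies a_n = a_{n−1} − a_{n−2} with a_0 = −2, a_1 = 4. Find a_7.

With companion matrix C = [[1, −1], [1, 0]], [a_n, a_{n−1}]ᵀ = C·[a_{n−1}, a_{n−2}]ᵀ, so [a_7, a_6]ᵀ = C⁶·[a_1, a_0]ᵀ.
C⁶ = [[1, 0], [0, 1]], giving [a_7, a_6]ᵀ = [[4], [−2]].

4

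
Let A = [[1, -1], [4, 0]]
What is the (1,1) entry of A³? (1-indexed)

-7

A² = [[-3, -1], [4, -4]]
A³ = [[-7, 3], [-12, -4]]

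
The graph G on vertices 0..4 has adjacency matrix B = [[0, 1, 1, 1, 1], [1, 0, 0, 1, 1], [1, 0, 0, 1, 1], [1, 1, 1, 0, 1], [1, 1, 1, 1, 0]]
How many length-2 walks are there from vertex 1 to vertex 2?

The number of length-2 walks from vertex 1 to vertex 2 is entry (1,2) of B^2, where B is the adjacency matrix.
B^2 = [[4, 2, 2, 3, 3], [2, 3, 3, 2, 2], [2, 3, 3, 2, 2], [3, 2, 2, 4, 3], [3, 2, 2, 3, 4]]

3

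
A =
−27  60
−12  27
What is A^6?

tr A = 0 and det A = −9, so the characteristic polynomial is λ² − (0)λ + (−9) with roots 3 and −3.
Eigenvectors give P = [[2, 5], [1, 2]] with P⁻¹ = [[−2, 5], [1, −2]], and A = P·diag(3, −3)·P⁻¹.
Then A^6 = P·diag(729, 729)·P⁻¹ = [[1458, 3645], [729, 1458]] · [[−2, 5], [1, −2]] = [[729, 0], [0, 729]].

[[729, 0], [0, 729]]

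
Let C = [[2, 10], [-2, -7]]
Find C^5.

[[812, 2110], [-422, -1087]]

tr C = -5 and det C = 6, so the characteristic polynomial is λ² − (-5)λ + (6) with roots -2 and -3.
Eigenvectors give P = [[-5, -2], [2, 1]] with P⁻¹ = [[-1, -2], [2, 5]], and C = P·diag(-2, -3)·P⁻¹.
Then C^5 = P·diag(-32, -243)·P⁻¹ = [[160, 486], [-64, -243]] · [[-1, -2], [2, 5]] = [[812, 2110], [-422, -1087]].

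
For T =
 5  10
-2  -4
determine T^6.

T² = T (a projection; rank 1, trace 1), so T^6 = T.

[[5, 10], [-2, -4]]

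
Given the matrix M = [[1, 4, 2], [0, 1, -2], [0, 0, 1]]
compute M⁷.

[[1, 28, -154], [0, 1, -14], [0, 0, 1]]

M = I + N where N = [[0, 4, 2], [0, 0, -2], [0, 0, 0]] is strictly upper-triangular, so N³ = 0.
(I + N)⁷ = I + 7·N + 21·N² = [[1, 28, -154], [0, 1, -14], [0, 0, 1]].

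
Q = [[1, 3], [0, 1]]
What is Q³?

Q = I + N where N = [[0, 3], [0, 0]] is strictly upper-triangular, so N² = 0.
(I + N)³ = I + 3·N = [[1, 9], [0, 1]].

[[1, 9], [0, 1]]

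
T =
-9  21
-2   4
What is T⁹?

tr T = -5 and det T = 6, so the characteristic polynomial is λ² − (-5)λ + (6) with roots -3 and -2.
Eigenvectors give P = [[7, 3], [2, 1]] with P⁻¹ = [[1, -3], [-2, 7]], and T = P·diag(-3, -2)·P⁻¹.
Then T⁹ = P·diag(-19683, -512)·P⁻¹ = [[-137781, -1536], [-39366, -512]] · [[1, -3], [-2, 7]] = [[-134709, 402591], [-38342, 114514]].

[[-134709, 402591], [-38342, 114514]]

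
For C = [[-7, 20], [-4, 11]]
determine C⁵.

tr C = 4 and det C = 3, so the characteristic polynomial is λ² − (4)λ + (3) with roots 3 and 1.
Eigenvectors give P = [[-2, 5], [-1, 2]] with P⁻¹ = [[2, -5], [1, -2]], and C = P·diag(3, 1)·P⁻¹.
Then C⁵ = P·diag(243, 1)·P⁻¹ = [[-486, 5], [-243, 2]] · [[2, -5], [1, -2]] = [[-967, 2420], [-484, 1211]].

[[-967, 2420], [-484, 1211]]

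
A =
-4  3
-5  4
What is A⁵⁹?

[[-4, 3], [-5, 4]]

A² = I (check: tr A = 0 and det A = -1), so A⁵⁹ = A since 59 is odd.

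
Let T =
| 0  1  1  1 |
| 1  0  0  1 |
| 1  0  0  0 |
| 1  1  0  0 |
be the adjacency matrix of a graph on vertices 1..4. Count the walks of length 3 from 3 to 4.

The number of length-3 walks from vertex 3 to vertex 4 is entry (3,4) of T³, where T is the adjacency matrix.
T² = [[3, 1, 0, 1], [1, 2, 1, 1], [0, 1, 1, 1], [1, 1, 1, 2]]
T³ = [[2, 4, 3, 4], [4, 2, 1, 3], [3, 1, 0, 1], [4, 3, 1, 2]]

1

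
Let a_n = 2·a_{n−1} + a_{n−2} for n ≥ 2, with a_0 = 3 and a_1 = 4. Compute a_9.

5164

With companion matrix B = [[2, 1], [1, 0]], [a_n, a_{n−1}]ᵀ = B·[a_{n−1}, a_{n−2}]ᵀ, so [a_9, a_8]ᵀ = B⁸·[a_1, a_0]ᵀ.
B⁸ = [[985, 408], [408, 169]], giving [a_9, a_8]ᵀ = [[5164], [2139]].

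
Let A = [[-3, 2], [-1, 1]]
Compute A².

[[7, -4], [2, -1]]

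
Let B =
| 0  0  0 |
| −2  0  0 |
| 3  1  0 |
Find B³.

[[0, 0, 0], [0, 0, 0], [0, 0, 0]]

B is strictly triangular, hence nilpotent: B³ = 0, so B³ = 0.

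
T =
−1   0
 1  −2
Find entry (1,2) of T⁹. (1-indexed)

0

tr T = −3 and det T = 2, so the characteristic polynomial is λ² − (−3)λ + (2) with roots −2 and −1.
Eigenvectors give P = [[0, 1], [−1, 1]] with P⁻¹ = [[1, −1], [1, 0]], and T = P·diag(−2, −1)·P⁻¹.
Then T⁹ = P·diag(−512, −1)·P⁻¹ = [[0, −1], [512, −1]] · [[1, −1], [1, 0]] = [[−1, 0], [511, −512]].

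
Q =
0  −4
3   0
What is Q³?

[[0, 48], [−36, 0]]

Q² = [[−12, 0], [0, −12]]
Q³ = [[0, 48], [−36, 0]]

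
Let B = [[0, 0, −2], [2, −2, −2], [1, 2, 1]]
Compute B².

[[−2, −4, −2], [−6, 0, −2], [5, −2, −5]]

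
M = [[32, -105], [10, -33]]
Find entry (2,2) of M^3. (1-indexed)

tr M = -1 and det M = -6, so the characteristic polynomial is λ² − (-1)λ + (-6) with roots 2 and -3.
Eigenvectors give P = [[7, 3], [2, 1]] with P⁻¹ = [[1, -3], [-2, 7]], and M = P·diag(2, -3)·P⁻¹.
Then M^3 = P·diag(8, -27)·P⁻¹ = [[56, -81], [16, -27]] · [[1, -3], [-2, 7]] = [[218, -735], [70, -237]].

-237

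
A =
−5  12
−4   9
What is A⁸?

[[−19679, 39360], [−13120, 26241]]

tr A = 4 and det A = 3, so the characteristic polynomial is λ² − (4)λ + (3) with roots 3 and 1.
Eigenvectors give P = [[3, 2], [2, 1]] with P⁻¹ = [[−1, 2], [2, −3]], and A = P·diag(3, 1)·P⁻¹.
Then A⁸ = P·diag(6561, 1)·P⁻¹ = [[19683, 2], [13122, 1]] · [[−1, 2], [2, −3]] = [[−19679, 39360], [−13120, 26241]].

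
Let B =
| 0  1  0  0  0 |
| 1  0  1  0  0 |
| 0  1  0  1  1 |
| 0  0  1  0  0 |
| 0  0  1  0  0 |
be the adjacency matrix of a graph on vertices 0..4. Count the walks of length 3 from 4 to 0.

1

The number of length-3 walks from vertex 4 to vertex 0 is entry (4,0) of B³, where B is the adjacency matrix.
B² = [[1, 0, 1, 0, 0], [0, 2, 0, 1, 1], [1, 0, 3, 0, 0], [0, 1, 0, 1, 1], [0, 1, 0, 1, 1]]
B³ = [[0, 2, 0, 1, 1], [2, 0, 4, 0, 0], [0, 4, 0, 3, 3], [1, 0, 3, 0, 0], [1, 0, 3, 0, 0]]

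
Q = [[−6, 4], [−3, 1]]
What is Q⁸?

[[25476, −25220], [18915, −18659]]

tr Q = −5 and det Q = 6, so the characteristic polynomial is λ² − (−5)λ + (6) with roots −3 and −2.
Eigenvectors give P = [[4, −1], [3, −1]] with P⁻¹ = [[1, −1], [3, −4]], and Q = P·diag(−3, −2)·P⁻¹.
Then Q⁸ = P·diag(6561, 256)·P⁻¹ = [[26244, −256], [19683, −256]] · [[1, −1], [3, −4]] = [[25476, −25220], [18915, −18659]].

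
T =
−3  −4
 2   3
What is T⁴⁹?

[[−3, −4], [2, 3]]

T² = I (check: tr T = 0 and det T = −1), so T⁴⁹ = T since 49 is odd.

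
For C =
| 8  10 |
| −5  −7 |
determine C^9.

tr C = 1 and det C = −6, so the characteristic polynomial is λ² − (1)λ + (−6) with roots −2 and 3.
Eigenvectors give P = [[−1, 2], [1, −1]] with P⁻¹ = [[1, 2], [1, 1]], and C = P·diag(−2, 3)·P⁻¹.
Then C^9 = P·diag(−512, 19683)·P⁻¹ = [[512, 39366], [−512, −19683]] · [[1, 2], [1, 1]] = [[39878, 40390], [−20195, −20707]].

[[39878, 40390], [−20195, −20707]]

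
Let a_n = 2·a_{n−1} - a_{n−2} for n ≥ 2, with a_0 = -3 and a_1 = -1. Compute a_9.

15

With companion matrix M = [[2, -1], [1, 0]], [a_n, a_{n−1}]ᵀ = M·[a_{n−1}, a_{n−2}]ᵀ, so [a_9, a_8]ᵀ = M⁸·[a_1, a_0]ᵀ.
M⁸ = [[9, -8], [8, -7]], giving [a_9, a_8]ᵀ = [[15], [13]].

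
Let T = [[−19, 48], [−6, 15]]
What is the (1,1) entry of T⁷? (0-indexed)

17487

tr T = −4 and det T = 3, so the characteristic polynomial is λ² − (−4)λ + (3) with roots −1 and −3.
Eigenvectors give P = [[−8, 3], [−3, 1]] with P⁻¹ = [[1, −3], [3, −8]], and T = P·diag(−1, −3)·P⁻¹.
Then T⁷ = P·diag(−1, −2187)·P⁻¹ = [[8, −6561], [3, −2187]] · [[1, −3], [3, −8]] = [[−19675, 52464], [−6558, 17487]].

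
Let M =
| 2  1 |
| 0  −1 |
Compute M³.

[[8, 3], [0, −1]]

M² = [[4, 1], [0, 1]]
M³ = [[8, 3], [0, −1]]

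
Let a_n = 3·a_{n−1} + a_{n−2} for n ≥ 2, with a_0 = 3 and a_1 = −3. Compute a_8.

−8214

With companion matrix A = [[3, 1], [1, 0]], [a_n, a_{n−1}]ᵀ = A·[a_{n−1}, a_{n−2}]ᵀ, so [a_8, a_7]ᵀ = A⁷·[a_1, a_0]ᵀ.
A⁷ = [[3927, 1189], [1189, 360]], giving [a_8, a_7]ᵀ = [[−8214], [−2487]].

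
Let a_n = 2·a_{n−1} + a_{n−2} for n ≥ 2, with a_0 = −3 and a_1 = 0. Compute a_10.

−2955

With companion matrix Q = [[2, 1], [1, 0]], [a_n, a_{n−1}]ᵀ = Q·[a_{n−1}, a_{n−2}]ᵀ, so [a_10, a_9]ᵀ = Q⁹·[a_1, a_0]ᵀ.
Q⁹ = [[2378, 985], [985, 408]], giving [a_10, a_9]ᵀ = [[−2955], [−1224]].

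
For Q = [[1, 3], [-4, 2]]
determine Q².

[[-11, 9], [-12, -8]]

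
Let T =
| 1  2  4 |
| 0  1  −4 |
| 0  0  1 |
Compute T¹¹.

T = I + N where N = [[0, 2, 4], [0, 0, −4], [0, 0, 0]] is strictly upper-triangular, so N³ = 0.
(I + N)¹¹ = I + 11·N + 55·N² = [[1, 22, −396], [0, 1, −44], [0, 0, 1]].

[[1, 22, −396], [0, 1, −44], [0, 0, 1]]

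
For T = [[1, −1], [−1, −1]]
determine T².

[[2, 0], [0, 2]]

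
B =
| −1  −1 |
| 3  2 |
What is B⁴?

[[1, 1], [−3, −2]]

B² = [[−2, −1], [3, 1]]
B³ = [[−1, 0], [0, −1]]
B⁴ = [[1, 1], [−3, −2]]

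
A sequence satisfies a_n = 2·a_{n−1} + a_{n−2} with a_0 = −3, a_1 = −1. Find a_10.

−5333

With companion matrix B = [[2, 1], [1, 0]], [a_n, a_{n−1}]ᵀ = B·[a_{n−1}, a_{n−2}]ᵀ, so [a_10, a_9]ᵀ = B⁹·[a_1, a_0]ᵀ.
B⁹ = [[2378, 985], [985, 408]], giving [a_10, a_9]ᵀ = [[−5333], [−2209]].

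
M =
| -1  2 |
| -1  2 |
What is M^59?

[[-1, 2], [-1, 2]]

M² = M (a projection; rank 1, trace 1), so M^59 = M.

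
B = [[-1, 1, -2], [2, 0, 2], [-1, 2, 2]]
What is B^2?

[[5, -5, 0], [-4, 6, 0], [3, 3, 10]]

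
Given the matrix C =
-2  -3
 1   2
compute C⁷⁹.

C² = I (check: tr C = 0 and det C = -1), so C⁷⁹ = C since 79 is odd.

[[-2, -3], [1, 2]]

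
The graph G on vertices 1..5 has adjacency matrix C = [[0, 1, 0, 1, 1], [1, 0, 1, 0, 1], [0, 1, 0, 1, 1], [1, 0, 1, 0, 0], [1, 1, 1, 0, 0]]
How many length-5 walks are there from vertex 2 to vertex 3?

The number of length-5 walks from vertex 2 to vertex 3 is entry (2,3) of C^5, where C is the adjacency matrix.
C^2 = [[3, 1, 3, 0, 1], [1, 3, 1, 2, 2], [3, 1, 3, 0, 1], [0, 2, 0, 2, 2], [1, 2, 1, 2, 3]]
C^3 = [[2, 7, 2, 6, 7], [7, 4, 7, 2, 5], [2, 7, 2, 6, 7], [6, 2, 6, 0, 2], [7, 5, 7, 2, 4]]
C^4 = [[20, 11, 20, 4, 11], [11, 19, 11, 14, 18], [20, 11, 20, 4, 11], [4, 14, 4, 12, 14], [11, 18, 11, 14, 19]]
C^5 = [[26, 51, 26, 40, 51], [51, 40, 51, 22, 41], [26, 51, 26, 40, 51], [40, 22, 40, 8, 22], [51, 41, 51, 22, 40]]

51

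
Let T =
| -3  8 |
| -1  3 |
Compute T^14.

T² = I (check: tr T = 0 and det T = -1), so T^14 = I since 14 is even.

[[1, 0], [0, 1]]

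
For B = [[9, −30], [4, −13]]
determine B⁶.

tr B = −4 and det B = 3, so the characteristic polynomial is λ² − (−4)λ + (3) with roots −3 and −1.
Eigenvectors give P = [[−5, 3], [−2, 1]] with P⁻¹ = [[1, −3], [2, −5]], and B = P·diag(−3, −1)·P⁻¹.
Then B⁶ = P·diag(729, 1)·P⁻¹ = [[−3645, 3], [−1458, 1]] · [[1, −3], [2, −5]] = [[−3639, 10920], [−1456, 4369]].

[[−3639, 10920], [−1456, 4369]]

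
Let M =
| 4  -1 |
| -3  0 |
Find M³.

M² = [[19, -4], [-12, 3]]
M³ = [[88, -19], [-57, 12]]

[[88, -19], [-57, 12]]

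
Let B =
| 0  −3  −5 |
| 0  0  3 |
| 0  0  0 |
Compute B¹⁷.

[[0, 0, 0], [0, 0, 0], [0, 0, 0]]

B is strictly triangular, hence nilpotent: B³ = 0, so B¹⁷ = 0.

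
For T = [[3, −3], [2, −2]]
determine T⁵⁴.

T² = T (a projection; rank 1, trace 1), so T⁵⁴ = T.

[[3, −3], [2, −2]]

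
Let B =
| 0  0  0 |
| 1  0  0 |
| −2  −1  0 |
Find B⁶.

B is strictly triangular, hence nilpotent: B³ = 0, so B⁶ = 0.

[[0, 0, 0], [0, 0, 0], [0, 0, 0]]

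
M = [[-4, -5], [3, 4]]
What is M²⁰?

[[1, 0], [0, 1]]

M² = I (check: tr M = 0 and det M = -1), so M²⁰ = I since 20 is even.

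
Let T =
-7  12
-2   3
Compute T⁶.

[[2185, -4368], [728, -1455]]

tr T = -4 and det T = 3, so the characteristic polynomial is λ² − (-4)λ + (3) with roots -1 and -3.
Eigenvectors give P = [[-2, 3], [-1, 1]] with P⁻¹ = [[1, -3], [1, -2]], and T = P·diag(-1, -3)·P⁻¹.
Then T⁶ = P·diag(1, 729)·P⁻¹ = [[-2, 2187], [-1, 729]] · [[1, -3], [1, -2]] = [[2185, -4368], [728, -1455]].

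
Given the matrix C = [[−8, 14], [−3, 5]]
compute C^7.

tr C = −3 and det C = 2, so the characteristic polynomial is λ² − (−3)λ + (2) with roots −2 and −1.
Eigenvectors give P = [[−7, 2], [−3, 1]] with P⁻¹ = [[−1, 2], [−3, 7]], and C = P·diag(−2, −1)·P⁻¹.
Then C^7 = P·diag(−128, −1)·P⁻¹ = [[896, −2], [384, −1]] · [[−1, 2], [−3, 7]] = [[−890, 1778], [−381, 761]].

[[−890, 1778], [−381, 761]]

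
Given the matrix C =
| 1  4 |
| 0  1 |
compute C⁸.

C = I + N where N = [[0, 4], [0, 0]] is strictly upper-triangular, so N² = 0.
(I + N)⁸ = I + 8·N = [[1, 32], [0, 1]].

[[1, 32], [0, 1]]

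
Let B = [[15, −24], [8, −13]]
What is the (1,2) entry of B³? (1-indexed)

−168

tr B = 2 and det B = −3, so the characteristic polynomial is λ² − (2)λ + (−3) with roots −1 and 3.
Eigenvectors give P = [[−3, 2], [−2, 1]] with P⁻¹ = [[1, −2], [2, −3]], and B = P·diag(−1, 3)·P⁻¹.
Then B³ = P·diag(−1, 27)·P⁻¹ = [[3, 54], [2, 27]] · [[1, −2], [2, −3]] = [[111, −168], [56, −85]].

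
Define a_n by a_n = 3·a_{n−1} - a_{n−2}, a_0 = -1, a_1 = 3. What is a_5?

With companion matrix Q = [[3, -1], [1, 0]], [a_n, a_{n−1}]ᵀ = Q·[a_{n−1}, a_{n−2}]ᵀ, so [a_5, a_4]ᵀ = Q⁴·[a_1, a_0]ᵀ.
Q⁴ = [[55, -21], [21, -8]], giving [a_5, a_4]ᵀ = [[186], [71]].

186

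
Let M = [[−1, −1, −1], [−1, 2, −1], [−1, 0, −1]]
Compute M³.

[[−5, −5, −5], [−5, 10, −5], [−5, 0, −5]]

M² = [[3, −1, 3], [0, 5, 0], [2, 1, 2]]
M³ = [[−5, −5, −5], [−5, 10, −5], [−5, 0, −5]]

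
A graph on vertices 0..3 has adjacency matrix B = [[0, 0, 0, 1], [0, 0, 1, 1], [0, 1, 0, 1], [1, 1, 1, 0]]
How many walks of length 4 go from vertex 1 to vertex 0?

The number of length-4 walks from vertex 1 to vertex 0 is entry (1,0) of B⁴, where B is the adjacency matrix.
B² = [[1, 1, 1, 0], [1, 2, 1, 1], [1, 1, 2, 1], [0, 1, 1, 3]]
B³ = [[0, 1, 1, 3], [1, 2, 3, 4], [1, 3, 2, 4], [3, 4, 4, 2]]
B⁴ = [[3, 4, 4, 2], [4, 7, 6, 6], [4, 6, 7, 6], [2, 6, 6, 11]]

4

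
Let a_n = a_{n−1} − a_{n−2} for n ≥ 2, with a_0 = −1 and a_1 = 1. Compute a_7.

With companion matrix T = [[1, −1], [1, 0]], [a_n, a_{n−1}]ᵀ = T·[a_{n−1}, a_{n−2}]ᵀ, so [a_7, a_6]ᵀ = T^6·[a_1, a_0]ᵀ.
T^6 = [[1, 0], [0, 1]], giving [a_7, a_6]ᵀ = [[1], [−1]].

1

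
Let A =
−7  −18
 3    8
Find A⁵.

[[−67, −198], [33, 98]]

tr A = 1 and det A = −2, so the characteristic polynomial is λ² − (1)λ + (−2) with roots 2 and −1.
Eigenvectors give P = [[−2, −3], [1, 1]] with P⁻¹ = [[1, 3], [−1, −2]], and A = P·diag(2, −1)·P⁻¹.
Then A⁵ = P·diag(32, −1)·P⁻¹ = [[−64, 3], [32, −1]] · [[1, 3], [−1, −2]] = [[−67, −198], [33, 98]].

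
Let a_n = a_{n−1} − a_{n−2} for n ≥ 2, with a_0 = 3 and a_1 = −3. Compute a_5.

6

With companion matrix T = [[1, −1], [1, 0]], [a_n, a_{n−1}]ᵀ = T·[a_{n−1}, a_{n−2}]ᵀ, so [a_5, a_4]ᵀ = T⁴·[a_1, a_0]ᵀ.
T⁴ = [[−1, 1], [−1, 0]], giving [a_5, a_4]ᵀ = [[6], [3]].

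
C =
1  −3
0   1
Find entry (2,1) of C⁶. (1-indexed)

C = I + N where N = [[0, −3], [0, 0]] is strictly upper-triangular, so N² = 0.
(I + N)⁶ = I + 6·N = [[1, −18], [0, 1]].

0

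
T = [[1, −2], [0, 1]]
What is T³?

[[1, −6], [0, 1]]

T = I + N where N = [[0, −2], [0, 0]] is strictly upper-triangular, so N² = 0.
(I + N)³ = I + 3·N = [[1, −6], [0, 1]].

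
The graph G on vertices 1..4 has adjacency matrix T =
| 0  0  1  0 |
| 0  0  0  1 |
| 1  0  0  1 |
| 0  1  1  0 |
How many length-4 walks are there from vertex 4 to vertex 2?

0

The number of length-4 walks from vertex 4 to vertex 2 is entry (4,2) of T⁴, where T is the adjacency matrix.
T² = [[1, 0, 0, 1], [0, 1, 1, 0], [0, 1, 2, 0], [1, 0, 0, 2]]
T³ = [[0, 1, 2, 0], [1, 0, 0, 2], [2, 0, 0, 3], [0, 2, 3, 0]]
T⁴ = [[2, 0, 0, 3], [0, 2, 3, 0], [0, 3, 5, 0], [3, 0, 0, 5]]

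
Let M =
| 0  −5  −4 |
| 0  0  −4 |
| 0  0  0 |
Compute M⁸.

[[0, 0, 0], [0, 0, 0], [0, 0, 0]]

M is strictly triangular, hence nilpotent: M³ = 0, so M⁸ = 0.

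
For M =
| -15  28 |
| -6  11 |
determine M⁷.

tr M = -4 and det M = 3, so the characteristic polynomial is λ² − (-4)λ + (3) with roots -3 and -1.
Eigenvectors give P = [[-7, 2], [-3, 1]] with P⁻¹ = [[-1, 2], [-3, 7]], and M = P·diag(-3, -1)·P⁻¹.
Then M⁷ = P·diag(-2187, -1)·P⁻¹ = [[15309, -2], [6561, -1]] · [[-1, 2], [-3, 7]] = [[-15303, 30604], [-6558, 13115]].

[[-15303, 30604], [-6558, 13115]]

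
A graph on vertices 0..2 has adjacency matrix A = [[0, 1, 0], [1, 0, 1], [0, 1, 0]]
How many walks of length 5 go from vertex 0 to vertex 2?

0

The number of length-5 walks from vertex 0 to vertex 2 is entry (0,2) of A^5, where A is the adjacency matrix.
A^2 = [[1, 0, 1], [0, 2, 0], [1, 0, 1]]
A^3 = [[0, 2, 0], [2, 0, 2], [0, 2, 0]]
A^4 = [[2, 0, 2], [0, 4, 0], [2, 0, 2]]
A^5 = [[0, 4, 0], [4, 0, 4], [0, 4, 0]]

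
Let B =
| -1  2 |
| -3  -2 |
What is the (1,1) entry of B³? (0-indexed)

22

B² = [[-5, -6], [9, -2]]
B³ = [[23, 2], [-3, 22]]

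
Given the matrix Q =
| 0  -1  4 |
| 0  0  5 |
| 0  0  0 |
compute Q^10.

[[0, 0, 0], [0, 0, 0], [0, 0, 0]]

Q is strictly triangular, hence nilpotent: Q^3 = 0, so Q^10 = 0.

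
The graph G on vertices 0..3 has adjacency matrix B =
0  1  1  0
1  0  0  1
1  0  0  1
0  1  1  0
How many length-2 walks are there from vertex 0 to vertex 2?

The number of length-2 walks from vertex 0 to vertex 2 is entry (0,2) of B², where B is the adjacency matrix.
B² = [[2, 0, 0, 2], [0, 2, 2, 0], [0, 2, 2, 0], [2, 0, 0, 2]]

0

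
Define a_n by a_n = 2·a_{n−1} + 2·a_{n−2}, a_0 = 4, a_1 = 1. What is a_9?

With companion matrix A = [[2, 2], [1, 0]], [a_n, a_{n−1}]ᵀ = A·[a_{n−1}, a_{n−2}]ᵀ, so [a_9, a_8]ᵀ = A⁸·[a_1, a_0]ᵀ.
A⁸ = [[2448, 1792], [896, 656]], giving [a_9, a_8]ᵀ = [[9616], [3520]].

9616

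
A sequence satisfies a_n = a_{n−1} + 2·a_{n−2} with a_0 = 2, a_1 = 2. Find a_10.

1366

With companion matrix A = [[1, 2], [1, 0]], [a_n, a_{n−1}]ᵀ = A·[a_{n−1}, a_{n−2}]ᵀ, so [a_10, a_9]ᵀ = A^9·[a_1, a_0]ᵀ.
A^9 = [[341, 342], [171, 170]], giving [a_10, a_9]ᵀ = [[1366], [682]].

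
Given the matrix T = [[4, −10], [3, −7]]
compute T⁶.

tr T = −3 and det T = 2, so the characteristic polynomial is λ² − (−3)λ + (2) with roots −2 and −1.
Eigenvectors give P = [[5, −2], [3, −1]] with P⁻¹ = [[−1, 2], [−3, 5]], and T = P·diag(−2, −1)·P⁻¹.
Then T⁶ = P·diag(64, 1)·P⁻¹ = [[320, −2], [192, −1]] · [[−1, 2], [−3, 5]] = [[−314, 630], [−189, 379]].

[[−314, 630], [−189, 379]]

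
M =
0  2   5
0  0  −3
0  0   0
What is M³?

[[0, 0, 0], [0, 0, 0], [0, 0, 0]]

M is strictly triangular, hence nilpotent: M³ = 0, so M³ = 0.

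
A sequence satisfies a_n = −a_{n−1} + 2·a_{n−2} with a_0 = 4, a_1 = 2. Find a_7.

−82

With companion matrix Q = [[−1, 2], [1, 0]], [a_n, a_{n−1}]ᵀ = Q·[a_{n−1}, a_{n−2}]ᵀ, so [a_7, a_6]ᵀ = Q^6·[a_1, a_0]ᵀ.
Q^6 = [[43, −42], [−21, 22]], giving [a_7, a_6]ᵀ = [[−82], [46]].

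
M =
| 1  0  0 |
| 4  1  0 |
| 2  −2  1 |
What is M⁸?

[[1, 0, 0], [32, 1, 0], [−208, −16, 1]]

M = I + N where N = [[0, 0, 0], [4, 0, 0], [2, −2, 0]] is strictly lower-triangular, so N³ = 0.
(I + N)⁸ = I + 8·N + 28·N² = [[1, 0, 0], [32, 1, 0], [−208, −16, 1]].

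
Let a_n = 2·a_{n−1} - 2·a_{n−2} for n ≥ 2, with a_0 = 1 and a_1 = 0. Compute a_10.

With companion matrix B = [[2, -2], [1, 0]], [a_n, a_{n−1}]ᵀ = B·[a_{n−1}, a_{n−2}]ᵀ, so [a_10, a_9]ᵀ = B^9·[a_1, a_0]ᵀ.
B^9 = [[32, -32], [16, 0]], giving [a_10, a_9]ᵀ = [[-32], [0]].

-32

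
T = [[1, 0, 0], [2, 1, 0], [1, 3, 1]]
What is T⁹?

[[1, 0, 0], [18, 1, 0], [225, 27, 1]]

T = I + N where N = [[0, 0, 0], [2, 0, 0], [1, 3, 0]] is strictly lower-triangular, so N³ = 0.
(I + N)⁹ = I + 9·N + 36·N² = [[1, 0, 0], [18, 1, 0], [225, 27, 1]].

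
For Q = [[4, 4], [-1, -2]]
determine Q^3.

[[40, 32], [-8, -8]]

Q^2 = [[12, 8], [-2, 0]]
Q^3 = [[40, 32], [-8, -8]]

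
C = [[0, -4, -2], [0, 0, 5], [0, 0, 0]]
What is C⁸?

[[0, 0, 0], [0, 0, 0], [0, 0, 0]]

C is strictly triangular, hence nilpotent: C³ = 0, so C⁸ = 0.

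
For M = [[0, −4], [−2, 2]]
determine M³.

M² = [[8, −8], [−4, 12]]
M³ = [[16, −48], [−24, 40]]

[[16, −48], [−24, 40]]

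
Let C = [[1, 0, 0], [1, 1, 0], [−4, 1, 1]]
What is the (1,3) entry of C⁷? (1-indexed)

C = I + N where N = [[0, 0, 0], [1, 0, 0], [−4, 1, 0]] is strictly lower-triangular, so N³ = 0.
(I + N)⁷ = I + 7·N + 21·N² = [[1, 0, 0], [7, 1, 0], [−7, 7, 1]].

0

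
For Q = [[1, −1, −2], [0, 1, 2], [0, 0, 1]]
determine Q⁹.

Q = I + N where N = [[0, −1, −2], [0, 0, 2], [0, 0, 0]] is strictly upper-triangular, so N³ = 0.
(I + N)⁹ = I + 9·N + 36·N² = [[1, −9, −90], [0, 1, 18], [0, 0, 1]].

[[1, −9, −90], [0, 1, 18], [0, 0, 1]]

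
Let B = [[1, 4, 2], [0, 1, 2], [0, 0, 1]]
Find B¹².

[[1, 48, 552], [0, 1, 24], [0, 0, 1]]

B = I + N where N = [[0, 4, 2], [0, 0, 2], [0, 0, 0]] is strictly upper-triangular, so N³ = 0.
(I + N)¹² = I + 12·N + 66·N² = [[1, 48, 552], [0, 1, 24], [0, 0, 1]].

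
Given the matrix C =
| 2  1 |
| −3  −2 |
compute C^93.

[[2, 1], [−3, −2]]

C² = I (check: tr C = 0 and det C = −1), so C^93 = C since 93 is odd.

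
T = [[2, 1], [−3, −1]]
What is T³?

T² = [[1, 1], [−3, −2]]
T³ = [[−1, 0], [0, −1]]

[[−1, 0], [0, −1]]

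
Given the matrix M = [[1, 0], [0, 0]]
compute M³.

[[1, 0], [0, 0]]

M² = [[1, 0], [0, 0]]
M³ = [[1, 0], [0, 0]]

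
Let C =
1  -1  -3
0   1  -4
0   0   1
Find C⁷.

[[1, -7, 63], [0, 1, -28], [0, 0, 1]]

C = I + N where N = [[0, -1, -3], [0, 0, -4], [0, 0, 0]] is strictly upper-triangular, so N³ = 0.
(I + N)⁷ = I + 7·N + 21·N² = [[1, -7, 63], [0, 1, -28], [0, 0, 1]].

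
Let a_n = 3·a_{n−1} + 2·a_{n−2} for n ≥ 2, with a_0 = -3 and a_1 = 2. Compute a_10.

With companion matrix A = [[3, 2], [1, 0]], [a_n, a_{n−1}]ᵀ = A·[a_{n−1}, a_{n−2}]ᵀ, so [a_10, a_9]ᵀ = A^9·[a_1, a_0]ᵀ.
A^9 = [[79647, 44726], [22363, 12558]], giving [a_10, a_9]ᵀ = [[25116], [7052]].

25116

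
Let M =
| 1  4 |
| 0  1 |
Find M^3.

[[1, 12], [0, 1]]

M = I + N where N = [[0, 4], [0, 0]] is strictly upper-triangular, so N^2 = 0.
(I + N)^3 = I + 3·N = [[1, 12], [0, 1]].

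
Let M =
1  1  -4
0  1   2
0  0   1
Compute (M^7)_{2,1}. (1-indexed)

M = I + N where N = [[0, 1, -4], [0, 0, 2], [0, 0, 0]] is strictly upper-triangular, so N^3 = 0.
(I + N)^7 = I + 7·N + 21·N^2 = [[1, 7, 14], [0, 1, 14], [0, 0, 1]].

0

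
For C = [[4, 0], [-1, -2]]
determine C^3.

[[64, 0], [-12, -8]]

C^2 = [[16, 0], [-2, 4]]
C^3 = [[64, 0], [-12, -8]]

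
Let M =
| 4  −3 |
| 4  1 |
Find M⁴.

[[−284, 105], [−140, −179]]

M² = [[4, −15], [20, −11]]
M³ = [[−44, −27], [36, −71]]
M⁴ = [[−284, 105], [−140, −179]]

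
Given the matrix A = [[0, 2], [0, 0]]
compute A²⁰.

[[0, 0], [0, 0]]

A is strictly triangular, hence nilpotent: A² = 0, so A²⁰ = 0.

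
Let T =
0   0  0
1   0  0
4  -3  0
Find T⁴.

T is strictly triangular, hence nilpotent: T³ = 0, so T⁴ = 0.

[[0, 0, 0], [0, 0, 0], [0, 0, 0]]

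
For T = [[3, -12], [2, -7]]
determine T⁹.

[[39363, -118092], [19682, -59047]]

tr T = -4 and det T = 3, so the characteristic polynomial is λ² − (-4)λ + (3) with roots -3 and -1.
Eigenvectors give P = [[-2, 3], [-1, 1]] with P⁻¹ = [[1, -3], [1, -2]], and T = P·diag(-3, -1)·P⁻¹.
Then T⁹ = P·diag(-19683, -1)·P⁻¹ = [[39366, -3], [19683, -1]] · [[1, -3], [1, -2]] = [[39363, -118092], [19682, -59047]].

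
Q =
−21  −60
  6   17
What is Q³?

[[−261, −780], [78, 233]]

tr Q = −4 and det Q = 3, so the characteristic polynomial is λ² − (−4)λ + (3) with roots −1 and −3.
Eigenvectors give P = [[−3, 10], [1, −3]] with P⁻¹ = [[3, 10], [1, 3]], and Q = P·diag(−1, −3)·P⁻¹.
Then Q³ = P·diag(−1, −27)·P⁻¹ = [[3, −270], [−1, 81]] · [[3, 10], [1, 3]] = [[−261, −780], [78, 233]].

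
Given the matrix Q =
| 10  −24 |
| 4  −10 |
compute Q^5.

[[160, −384], [64, −160]]

tr Q = 0 and det Q = −4, so the characteristic polynomial is λ² − (0)λ + (−4) with roots −2 and 2.
Eigenvectors give P = [[2, 3], [1, 1]] with P⁻¹ = [[−1, 3], [1, −2]], and Q = P·diag(−2, 2)·P⁻¹.
Then Q^5 = P·diag(−32, 32)·P⁻¹ = [[−64, 96], [−32, 32]] · [[−1, 3], [1, −2]] = [[160, −384], [64, −160]].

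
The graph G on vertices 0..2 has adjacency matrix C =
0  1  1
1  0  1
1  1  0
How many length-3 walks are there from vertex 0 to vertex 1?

The number of length-3 walks from vertex 0 to vertex 1 is entry (0,1) of C^3, where C is the adjacency matrix.
C^2 = [[2, 1, 1], [1, 2, 1], [1, 1, 2]]
C^3 = [[2, 3, 3], [3, 2, 3], [3, 3, 2]]

3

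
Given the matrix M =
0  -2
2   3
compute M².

[[-4, -6], [6, 5]]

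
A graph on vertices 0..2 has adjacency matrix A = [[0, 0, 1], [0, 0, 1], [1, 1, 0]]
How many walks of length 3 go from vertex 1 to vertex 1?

The number of length-3 walks from vertex 1 to vertex 1 is entry (1,1) of A^3, where A is the adjacency matrix.
A^2 = [[1, 1, 0], [1, 1, 0], [0, 0, 2]]
A^3 = [[0, 0, 2], [0, 0, 2], [2, 2, 0]]

0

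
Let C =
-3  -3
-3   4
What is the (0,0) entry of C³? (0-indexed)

C² = [[18, -3], [-3, 25]]
C³ = [[-45, -66], [-66, 109]]

-45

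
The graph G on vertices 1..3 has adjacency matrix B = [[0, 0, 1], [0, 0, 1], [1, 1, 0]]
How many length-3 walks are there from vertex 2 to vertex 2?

0

The number of length-3 walks from vertex 2 to vertex 2 is entry (2,2) of B^3, where B is the adjacency matrix.
B^2 = [[1, 1, 0], [1, 1, 0], [0, 0, 2]]
B^3 = [[0, 0, 2], [0, 0, 2], [2, 2, 0]]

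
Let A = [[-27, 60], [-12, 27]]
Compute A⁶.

tr A = 0 and det A = -9, so the characteristic polynomial is λ² − (0)λ + (-9) with roots 3 and -3.
Eigenvectors give P = [[2, -5], [1, -2]] with P⁻¹ = [[-2, 5], [-1, 2]], and A = P·diag(3, -3)·P⁻¹.
Then A⁶ = P·diag(729, 729)·P⁻¹ = [[1458, -3645], [729, -1458]] · [[-2, 5], [-1, 2]] = [[729, 0], [0, 729]].

[[729, 0], [0, 729]]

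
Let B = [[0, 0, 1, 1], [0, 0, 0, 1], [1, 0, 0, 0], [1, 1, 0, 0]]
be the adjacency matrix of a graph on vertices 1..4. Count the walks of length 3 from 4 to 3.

0

The number of length-3 walks from vertex 4 to vertex 3 is entry (4,3) of B³, where B is the adjacency matrix.
B² = [[2, 1, 0, 0], [1, 1, 0, 0], [0, 0, 1, 1], [0, 0, 1, 2]]
B³ = [[0, 0, 2, 3], [0, 0, 1, 2], [2, 1, 0, 0], [3, 2, 0, 0]]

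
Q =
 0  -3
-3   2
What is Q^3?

Q^2 = [[9, -6], [-6, 13]]
Q^3 = [[18, -39], [-39, 44]]

[[18, -39], [-39, 44]]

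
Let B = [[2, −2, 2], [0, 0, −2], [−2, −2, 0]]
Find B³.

B² = [[0, −8, 8], [4, 4, 0], [−4, 4, 0]]
B³ = [[−16, −16, 16], [8, −8, 0], [−8, 8, −16]]

[[−16, −16, 16], [8, −8, 0], [−8, 8, −16]]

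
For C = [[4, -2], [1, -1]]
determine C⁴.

[[178, -78], [39, -17]]

C² = [[14, -6], [3, -1]]
C³ = [[50, -22], [11, -5]]
C⁴ = [[178, -78], [39, -17]]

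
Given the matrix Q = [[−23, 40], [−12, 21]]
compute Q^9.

tr Q = −2 and det Q = −3, so the characteristic polynomial is λ² − (−2)λ + (−3) with roots 1 and −3.
Eigenvectors give P = [[−5, −2], [−3, −1]] with P⁻¹ = [[1, −2], [−3, 5]], and Q = P·diag(1, −3)·P⁻¹.
Then Q^9 = P·diag(1, −19683)·P⁻¹ = [[−5, 39366], [−3, 19683]] · [[1, −2], [−3, 5]] = [[−118103, 196840], [−59052, 98421]].

[[−118103, 196840], [−59052, 98421]]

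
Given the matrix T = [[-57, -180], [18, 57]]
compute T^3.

tr T = 0 and det T = -9, so the characteristic polynomial is λ² − (0)λ + (-9) with roots 3 and -3.
Eigenvectors give P = [[3, -10], [-1, 3]] with P⁻¹ = [[-3, -10], [-1, -3]], and T = P·diag(3, -3)·P⁻¹.
Then T^3 = P·diag(27, -27)·P⁻¹ = [[81, 270], [-27, -81]] · [[-3, -10], [-1, -3]] = [[-513, -1620], [162, 513]].

[[-513, -1620], [162, 513]]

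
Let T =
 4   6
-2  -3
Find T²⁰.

[[4, 6], [-2, -3]]

T² = T (a projection; rank 1, trace 1), so T²⁰ = T.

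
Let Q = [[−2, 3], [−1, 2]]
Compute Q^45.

[[−2, 3], [−1, 2]]

Q² = I (check: tr Q = 0 and det Q = −1), so Q^45 = Q since 45 is odd.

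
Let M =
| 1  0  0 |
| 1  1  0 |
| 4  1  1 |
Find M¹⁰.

[[1, 0, 0], [10, 1, 0], [85, 10, 1]]

M = I + N where N = [[0, 0, 0], [1, 0, 0], [4, 1, 0]] is strictly lower-triangular, so N³ = 0.
(I + N)¹⁰ = I + 10·N + 45·N² = [[1, 0, 0], [10, 1, 0], [85, 10, 1]].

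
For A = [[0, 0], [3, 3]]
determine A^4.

A^2 = [[0, 0], [9, 9]]
A^3 = [[0, 0], [27, 27]]
A^4 = [[0, 0], [81, 81]]

[[0, 0], [81, 81]]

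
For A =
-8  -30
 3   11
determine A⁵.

tr A = 3 and det A = 2, so the characteristic polynomial is λ² − (3)λ + (2) with roots 2 and 1.
Eigenvectors give P = [[-3, 10], [1, -3]] with P⁻¹ = [[3, 10], [1, 3]], and A = P·diag(2, 1)·P⁻¹.
Then A⁵ = P·diag(32, 1)·P⁻¹ = [[-96, 10], [32, -3]] · [[3, 10], [1, 3]] = [[-278, -930], [93, 311]].

[[-278, -930], [93, 311]]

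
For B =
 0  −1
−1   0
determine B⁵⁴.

[[1, 0], [0, 1]]

B² = I (check: tr B = 0 and det B = −1), so B⁵⁴ = I since 54 is even.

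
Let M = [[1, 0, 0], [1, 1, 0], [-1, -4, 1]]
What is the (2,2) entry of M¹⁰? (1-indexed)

M = I + N where N = [[0, 0, 0], [1, 0, 0], [-1, -4, 0]] is strictly lower-triangular, so N³ = 0.
(I + N)¹⁰ = I + 10·N + 45·N² = [[1, 0, 0], [10, 1, 0], [-190, -40, 1]].

1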